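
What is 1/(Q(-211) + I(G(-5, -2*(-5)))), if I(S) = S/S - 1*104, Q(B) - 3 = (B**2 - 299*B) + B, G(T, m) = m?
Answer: 1/107299 ≈ 9.3197e-6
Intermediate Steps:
Q(B) = 3 + B**2 - 298*B (Q(B) = 3 + ((B**2 - 299*B) + B) = 3 + (B**2 - 298*B) = 3 + B**2 - 298*B)
I(S) = -103 (I(S) = 1 - 104 = -103)
1/(Q(-211) + I(G(-5, -2*(-5)))) = 1/((3 + (-211)**2 - 298*(-211)) - 103) = 1/((3 + 44521 + 62878) - 103) = 1/(107402 - 103) = 1/107299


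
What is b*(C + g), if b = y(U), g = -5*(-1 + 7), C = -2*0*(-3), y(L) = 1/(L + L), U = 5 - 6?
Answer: 15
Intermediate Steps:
U = -1
y(L) = 1/(2*L)
C = 0 (C = 0*(-3) = 0)
g = -30 (g = -5*6 = -30)
b = -½ (b = (½)/(-1) = (½)*(-1) = -½ ≈ -0.50000)
b*(C + g) = -(0 - 30)/2 = -½*(-30) = 15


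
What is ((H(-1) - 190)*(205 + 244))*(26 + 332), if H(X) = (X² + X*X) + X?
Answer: -30380238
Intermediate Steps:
H(X) = X + 2*X² (H(X) = (X² + X²) + X = 2*X² + X = X + 2*X²)
((H(-1) - 190)*(205 + 244))*(26 + 332) = ((-(1 + 2*(-1)) - 190)*(205 + 244))*(26 + 332) = ((-(1 - 2) - 190)*449)*358 = ((-1*(-1) - 190)*449)*358 = ((1 - 190)*449)*358 = -189*449*358 = -84861*358 = -30380238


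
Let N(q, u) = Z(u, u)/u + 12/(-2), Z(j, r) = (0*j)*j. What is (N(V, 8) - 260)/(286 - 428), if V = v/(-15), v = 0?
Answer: 133/71 ≈ 1.8732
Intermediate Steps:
Z(j, r) = 0 (Z(j, r) = 0*j = 0)
V = 0 (V = 0/(-15) = 0*(-1/15) = 0)
N(q, u) = -6 (N(q, u) = 0/u + 12/(-2) = 0 + 12*(-1/2) = 0 - 6 = -6)
(N(V, 8) - 260)/(286 - 428) = (-6 - 260)/(286 - 428) = -266/(-142) = -266*(-1/142) = 133/71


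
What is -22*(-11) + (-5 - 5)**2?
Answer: 342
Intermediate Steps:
-22*(-11) + (-5 - 5)**2 = 242 + (-10)**2 = 242 + 100 = 342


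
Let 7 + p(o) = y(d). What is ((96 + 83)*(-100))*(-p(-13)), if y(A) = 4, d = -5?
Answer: -53700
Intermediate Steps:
p(o) = -3 (p(o) = -7 + 4 = -3)
((96 + 83)*(-100))*(-p(-13)) = ((96 + 83)*(-100))*(-1*(-3)) = (179*(-100))*3 = -17900*3 = -53700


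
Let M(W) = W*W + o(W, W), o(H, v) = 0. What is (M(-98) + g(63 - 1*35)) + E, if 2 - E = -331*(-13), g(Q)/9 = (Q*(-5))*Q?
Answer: -29977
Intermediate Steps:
M(W) = W² (M(W) = W*W + 0 = W² + 0 = W²)
g(Q) = -45*Q² (g(Q) = 9*((Q*(-5))*Q) = 9*((-5*Q)*Q) = 9*(-5*Q²) = -45*Q²)
E = -4301 (E = 2 - (-331)*(-13) = 2 - 1*4303 = 2 - 4303 = -4301)
(M(-98) + g(63 - 1*35)) + E = ((-98)² - 45*(63 - 1*35)²) - 4301 = (9604 - 45*(63 - 35)²) - 4301 = (9604 - 45*28²) - 4301 = (9604 - 45*784) - 4301 = (9604 - 35280) - 4301 = -25676 - 4301 = -29977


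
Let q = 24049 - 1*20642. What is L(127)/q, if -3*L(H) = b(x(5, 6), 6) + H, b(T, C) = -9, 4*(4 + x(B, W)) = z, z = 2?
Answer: -118/10221 ≈ -0.011545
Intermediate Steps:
x(B, W) = -7/2 (x(B, W) = -4 + (¼)*2 = -4 + ½ = -7/2)
L(H) = 3 - H/3 (L(H) = -(-9 + H)/3 = 3 - H/3)
q = 3407 (q = 24049 - 20642 = 3407)
L(127)/q = (3 - ⅓*127)/3407 = (3 - 127/3)*(1/3407) = -118/3*1/3407 = -118/10221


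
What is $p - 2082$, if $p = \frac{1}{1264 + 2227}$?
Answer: $- \frac{7268261}{3491} \approx -2082.0$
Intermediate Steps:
$p = \frac{1}{3491} \approx 0.00028645$
$p - 2082 = \frac{1}{3491} - 2082 = - \frac{7268261}{3491}$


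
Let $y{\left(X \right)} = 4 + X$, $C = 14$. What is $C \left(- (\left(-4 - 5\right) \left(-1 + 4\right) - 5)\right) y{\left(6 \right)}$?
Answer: $4480$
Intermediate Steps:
$C \left(- (\left(-4 - 5\right) \left(-1 + 4\right) - 5)\right) y{\left(6 \right)} = 14 \left(- (\left(-4 - 5\right) \left(-1 + 4\right) - 5)\right) \left(4 + 6\right) = 14 \left(- (\left(-9\right) 3 - 5)\right) 10 = 14 \left(- (-27 - 5)\right) 10 = 14 \left(\left(-1\right) \left(-32\right)\right) 10 = 14 \cdot 32 \cdot 10 = 448 \cdot 10 = 4480$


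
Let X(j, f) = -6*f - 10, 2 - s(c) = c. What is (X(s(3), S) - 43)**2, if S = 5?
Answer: 6889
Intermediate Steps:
s(c) = 2 - c
X(j, f) = -10 - 6*f
(X(s(3), S) - 43)**2 = ((-10 - 6*5) - 43)**2 = ((-10 - 30) - 43)**2 = (-40 - 43)**2 = (-83)**2 = 6889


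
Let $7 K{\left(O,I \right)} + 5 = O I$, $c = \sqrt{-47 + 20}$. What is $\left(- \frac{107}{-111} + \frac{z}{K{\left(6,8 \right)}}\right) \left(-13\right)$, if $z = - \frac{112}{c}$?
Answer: $- \frac{1391}{111} - \frac{10192 i \sqrt{3}}{387} \approx -12.532 - 45.615 i$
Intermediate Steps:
$c = 3 i \sqrt{3}$ ($c = \sqrt{-27} = 3 i \sqrt{3} \approx 5.1962 i$)
$K{\left(O,I \right)} = - \frac{5}{7} + \frac{I O}{7}$ ($K{\left(O,I \right)} = - \frac{5}{7} + \frac{O I}{7} = - \frac{5}{7} + \frac{I O}{7}$)
$z = \frac{112 i \sqrt{3}}{9}$ ($z = - \frac{112}{3 i \sqrt{3}} = - 112 \left(- \frac{i \sqrt{3}}{9}\right) = \frac{112 i \sqrt{3}}{9} \approx 21.554 i$)
$\left(- \frac{107}{-111} + \frac{z}{K{\left(6,8 \right)}}\right) \left(-13\right) = \left(- \frac{107}{-111} + \frac{\frac{112}{9} i \sqrt{3}}{- \frac{5}{7} + \frac{1}{7} \cdot 8 \cdot 6}\right) \left(-13\right) = \left(\left(-107\right) \left(- \frac{1}{111}\right) + \frac{\frac{112}{9} i \sqrt{3}}{- \frac{5}{7} + \frac{48}{7}}\right) \left(-13\right) = \left(\frac{107}{111} + \frac{\frac{112}{9} i \sqrt{3}}{\frac{43}{7}}\right) \left(-13\right) = \left(\frac{107}{111} + \frac{112 i \sqrt{3}}{9} \cdot \frac{7}{43}\right) \left(-13\right) = \left(\frac{107}{111} + \frac{784 i \sqrt{3}}{387}\right) \left(-13\right) = - \frac{1391}{111} - \frac{10192 i \sqrt{3}}{387}$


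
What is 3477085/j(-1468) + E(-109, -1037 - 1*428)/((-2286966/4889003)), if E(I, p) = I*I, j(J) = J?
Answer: -46611291155017/1678633044 ≈ -27767.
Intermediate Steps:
E(I, p) = I**2
3477085/j(-1468) + E(-109, -1037 - 1*428)/((-2286966/4889003)) = 3477085/(-1468) + (-109)**2/((-2286966/4889003)) = 3477085*(-1/1468) + 11881/((-2286966*1/4889003)) = -3477085/1468 + 11881/(-2286966/4889003) = -3477085/1468 + 11881*(-4889003/2286966) = -3477085/1468 - 58086244643/2286966 = -46611291155017/1678633044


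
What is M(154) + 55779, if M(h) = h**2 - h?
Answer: 79341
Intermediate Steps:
M(154) + 55779 = 154*(-1 + 154) + 55779 = 154*153 + 55779 = 23562 + 55779 = 79341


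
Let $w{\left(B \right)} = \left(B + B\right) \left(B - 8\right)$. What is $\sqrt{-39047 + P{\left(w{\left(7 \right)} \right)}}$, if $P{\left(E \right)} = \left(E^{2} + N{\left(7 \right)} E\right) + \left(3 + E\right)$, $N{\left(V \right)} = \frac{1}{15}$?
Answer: $\frac{4 i \sqrt{546510}}{15} \approx 197.14 i$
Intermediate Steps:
$w{\left(B \right)} = 2 B \left(-8 + B\right)$
$N{\left(V \right)} = \frac{1}{15}$
$P{\left(E \right)} = 3 + E^{2} + \frac{16 E}{15}$ ($P{\left(E \right)} = \left(E^{2} + \frac{E}{15}\right) + \left(3 + E\right) = 3 + E^{2} + \frac{16 E}{15}$)
$\sqrt{-39047 + P{\left(w{\left(7 \right)} \right)}} = \sqrt{-39047 + \left(3 + \left(2 \cdot 7 \left(-8 + 7\right)\right)^{2} + \frac{16 \cdot 2 \cdot 7 \left(-8 + 7\right)}{15}\right)} = \sqrt{-39047 + \left(3 + \left(2 \cdot 7 \left(-1\right)\right)^{2} + \frac{16 \cdot 2 \cdot 7 \left(-1\right)}{15}\right)} = \sqrt{-39047 + \left(3 + \left(-14\right)^{2} + \frac{16}{15} \left(-14\right)\right)} = \sqrt{-39047 + \left(3 + 196 - \frac{224}{15}\right)} = \sqrt{-39047 + \frac{2761}{15}} = \sqrt{- \frac{582944}{15}} = \frac{4 i \sqrt{546510}}{15}$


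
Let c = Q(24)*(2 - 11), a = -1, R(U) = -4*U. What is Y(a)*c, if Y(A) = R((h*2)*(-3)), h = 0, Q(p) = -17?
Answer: 0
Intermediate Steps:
Y(A) = 0 (Y(A) = -4*0*2*(-3) = -0*(-3) = -4*0 = 0)
c = 153 (c = -17*(2 - 11) = -17*(-9) = 153)
Y(a)*c = 0*153 = 0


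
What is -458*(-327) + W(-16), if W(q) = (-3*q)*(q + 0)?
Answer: 148998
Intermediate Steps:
W(q) = -3*q² (W(q) = (-3*q)*q = -3*q²)
-458*(-327) + W(-16) = -458*(-327) - 3*(-16)² = 149766 - 3*256 = 149766 - 768 = 148998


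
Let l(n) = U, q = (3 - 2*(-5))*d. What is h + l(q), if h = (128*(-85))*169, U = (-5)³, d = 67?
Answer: -1838845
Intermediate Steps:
q = 871 (q = (3 - 2*(-5))*67 = (3 + 10)*67 = 13*67 = 871)
U = -125
l(n) = -125
h = -1838720 (h = -10880*169 = -1838720)
h + l(q) = -1838720 - 125 = -1838845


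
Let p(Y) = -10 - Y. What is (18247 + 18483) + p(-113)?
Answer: 36833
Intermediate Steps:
(18247 + 18483) + p(-113) = (18247 + 18483) + (-10 - 1*(-113)) = 36730 + (-10 + 113) = 36730 + 103 = 36833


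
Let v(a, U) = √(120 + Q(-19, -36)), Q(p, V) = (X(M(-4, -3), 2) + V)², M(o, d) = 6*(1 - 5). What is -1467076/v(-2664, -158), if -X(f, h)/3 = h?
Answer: -733538*√471/471 ≈ -33800.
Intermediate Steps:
M(o, d) = -24 (M(o, d) = 6*(-4) = -24)
X(f, h) = -3*h
Q(p, V) = (-6 + V)² (Q(p, V) = (-3*2 + V)² = (-6 + V)²)
v(a, U) = 2*√471 (v(a, U) = √(120 + (-6 - 36)²) = √(120 + (-42)²) = √(120 + 1764) = √1884 = 2*√471)
-1467076/v(-2664, -158) = -1467076*√471/942 = -733538*√471/471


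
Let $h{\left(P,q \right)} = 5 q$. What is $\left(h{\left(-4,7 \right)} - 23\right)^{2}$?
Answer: $144$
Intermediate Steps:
$\left(h{\left(-4,7 \right)} - 23\right)^{2} = \left(5 \cdot 7 - 23\right)^{2} = \left(35 - 23\right)^{2} = 12^{2} = 144$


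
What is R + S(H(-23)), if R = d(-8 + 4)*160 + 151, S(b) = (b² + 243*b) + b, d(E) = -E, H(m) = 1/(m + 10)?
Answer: 130508/169 ≈ 772.24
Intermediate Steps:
H(m) = 1/(10 + m)
S(b) = b² + 244*b
R = 791 (R = -(-8 + 4)*160 + 151 = -1*(-4)*160 + 151 = 4*160 + 151 = 640 + 151 = 791)
R + S(H(-23)) = 791 + (244 + 1/(10 - 23))/(10 - 23) = 791 + (244 + 1/(-13))/(-13) = 791 - (244 - 1/13)/13 = 791 - 1/13*3171/13 = 791 - 3171/169 = 130508/169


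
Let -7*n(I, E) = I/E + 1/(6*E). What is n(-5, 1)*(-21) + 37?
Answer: 45/2 ≈ 22.500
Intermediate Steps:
n(I, E) = -1/(42*E) - I/(7*E) (n(I, E) = -(I/E + 1/(6*E))/7 = -(1/(6*E) + I/E)/7 = -1/(42*E) - I/(7*E))
n(-5, 1)*(-21) + 37 = ((1/42)*(-1 - 6*(-5))/1)*(-21) + 37 = ((1/42)*1*(-1 + 30))*(-21) + 37 = ((1/42)*1*29)*(-21) + 37 = (29/42)*(-21) + 37 = -29/2 + 37 = 45/2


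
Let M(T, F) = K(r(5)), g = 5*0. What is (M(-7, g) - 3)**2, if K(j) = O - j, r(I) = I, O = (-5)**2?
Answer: 289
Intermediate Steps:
O = 25
g = 0
K(j) = 25 - j
M(T, F) = 20 (M(T, F) = 25 - 1*5 = 25 - 5 = 20)
(M(-7, g) - 3)**2 = (20 - 3)**2 = 17**2 = 289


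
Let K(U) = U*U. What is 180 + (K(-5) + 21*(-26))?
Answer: -341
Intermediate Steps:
K(U) = U**2
180 + (K(-5) + 21*(-26)) = 180 + ((-5)**2 + 21*(-26)) = 180 + (25 - 546) = 180 - 521 = -341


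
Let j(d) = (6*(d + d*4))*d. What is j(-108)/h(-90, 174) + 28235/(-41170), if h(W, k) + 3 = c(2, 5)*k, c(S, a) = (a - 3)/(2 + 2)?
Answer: 240063911/57638 ≈ 4165.0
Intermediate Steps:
c(S, a) = -3/4 + a/4 (c(S, a) = (-3 + a)/4 = (-3 + a)*(1/4) = -3/4 + a/4)
h(W, k) = -3 + k/2 (h(W, k) = -3 + (-3/4 + (1/4)*5)*k = -3 + (-3/4 + 5/4)*k = -3 + k/2)
j(d) = 30*d**2 (j(d) = (6*(d + 4*d))*d = (6*(5*d))*d = (30*d)*d = 30*d**2)
j(-108)/h(-90, 174) + 28235/(-41170) = (30*(-108)**2)/(-3 + (1/2)*174) + 28235/(-41170) = (30*11664)/(-3 + 87) + 28235*(-1/41170) = 349920/84 - 5647/8234 = 349920*(1/84) - 5647/8234 = 29160/7 - 5647/8234 = 240063911/57638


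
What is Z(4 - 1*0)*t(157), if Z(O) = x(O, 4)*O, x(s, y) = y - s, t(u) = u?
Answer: 0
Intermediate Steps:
Z(O) = O*(4 - O) (Z(O) = (4 - O)*O = O*(4 - O))
Z(4 - 1*0)*t(157) = ((4 - 1*0)*(4 - (4 - 1*0)))*157 = ((4 + 0)*(4 - (4 + 0)))*157 = (4*(4 - 1*4))*157 = (4*(4 - 4))*157 = (4*0)*157 = 0*157 = 0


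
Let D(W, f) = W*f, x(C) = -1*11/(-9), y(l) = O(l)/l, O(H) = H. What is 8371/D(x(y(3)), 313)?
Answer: 6849/313 ≈ 21.882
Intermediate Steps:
y(l) = 1 (y(l) = l/l = 1)
x(C) = 11/9 (x(C) = -11*(-⅑) = 11/9)
8371/D(x(y(3)), 313) = 8371/(((11/9)*313)) = 8371/(3443/9) = 8371*(9/3443) = 6849/313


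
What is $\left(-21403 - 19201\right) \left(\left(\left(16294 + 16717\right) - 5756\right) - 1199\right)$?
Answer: $-1057977824$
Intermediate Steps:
$\left(-21403 - 19201\right) \left(\left(\left(16294 + 16717\right) - 5756\right) - 1199\right) = - 40604 \left(\left(33011 - 5756\right) - 1199\right) = - 40604 \left(27255 - 1199\right) = \left(-40604\right) 26056 = -1057977824$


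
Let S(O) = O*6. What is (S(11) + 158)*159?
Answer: 35616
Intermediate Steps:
S(O) = 6*O
(S(11) + 158)*159 = (6*11 + 158)*159 = (66 + 158)*159 = 224*159 = 35616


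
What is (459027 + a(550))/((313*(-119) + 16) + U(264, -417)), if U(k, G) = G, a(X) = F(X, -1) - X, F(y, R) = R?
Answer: -114619/9412 ≈ -12.178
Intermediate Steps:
a(X) = -1 - X
(459027 + a(550))/((313*(-119) + 16) + U(264, -417)) = (459027 + (-1 - 1*550))/((313*(-119) + 16) - 417) = (459027 + (-1 - 550))/((-37247 + 16) - 417) = (459027 - 551)/(-37231 - 417) = 458476/(-37648) = 458476*(-1/37648) = -114619/9412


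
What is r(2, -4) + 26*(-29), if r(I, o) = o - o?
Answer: -754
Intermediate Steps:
r(I, o) = 0
r(2, -4) + 26*(-29) = 0 + 26*(-29) = 0 - 754 = -754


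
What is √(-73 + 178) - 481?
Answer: -481 + √105 ≈ -470.75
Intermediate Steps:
√(-73 + 178) - 481 = √105 - 481 = -481 + √105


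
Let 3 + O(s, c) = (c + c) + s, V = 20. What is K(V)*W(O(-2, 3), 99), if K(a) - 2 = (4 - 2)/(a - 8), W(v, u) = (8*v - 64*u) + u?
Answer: -80977/6 ≈ -13496.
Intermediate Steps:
O(s, c) = -3 + s + 2*c (O(s, c) = -3 + ((c + c) + s) = -3 + (2*c + s) = -3 + (s + 2*c) = -3 + s + 2*c)
W(v, u) = -63*u + 8*v (W(v, u) = (-64*u + 8*v) + u = -63*u + 8*v)
K(a) = 2 + 2/(-8 + a) (K(a) = 2 + (4 - 2)/(a - 8) = 2 + 2/(-8 + a))
K(V)*W(O(-2, 3), 99) = (2*(-7 + 20)/(-8 + 20))*(-63*99 + 8*(-3 - 2 + 2*3)) = (2*13/12)*(-6237 + 8*(-3 - 2 + 6)) = (2*(1/12)*13)*(-6237 + 8*1) = 13*(-6237 + 8)/6 = (13/6)*(-6229) = -80977/6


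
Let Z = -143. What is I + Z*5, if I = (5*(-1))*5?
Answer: -740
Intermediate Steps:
I = -25 (I = -5*5 = -25)
I + Z*5 = -25 - 143*5 = -25 - 715 = -740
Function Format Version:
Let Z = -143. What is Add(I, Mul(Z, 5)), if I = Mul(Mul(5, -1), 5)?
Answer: -740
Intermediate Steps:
I = -25 (I = Mul(-5, 5) = -25)
Add(I, Mul(Z, 5)) = Add(-25, Mul(-143, 5)) = Add(-25, -715) = -740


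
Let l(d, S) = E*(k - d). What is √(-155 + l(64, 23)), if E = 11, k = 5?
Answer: 2*I*√201 ≈ 28.355*I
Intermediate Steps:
l(d, S) = 55 - 11*d (l(d, S) = 11*(5 - d) = 55 - 11*d)
√(-155 + l(64, 23)) = √(-155 + (55 - 11*64)) = √(-155 + (55 - 704)) = √(-155 - 649) = √(-804) = 2*I*√201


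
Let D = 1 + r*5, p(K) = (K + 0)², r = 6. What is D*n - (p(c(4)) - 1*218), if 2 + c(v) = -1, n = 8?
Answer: 457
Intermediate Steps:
c(v) = -3 (c(v) = -2 - 1 = -3)
p(K) = K²
D = 31 (D = 1 + 6*5 = 1 + 30 = 31)
D*n - (p(c(4)) - 1*218) = 31*8 - ((-3)² - 1*218) = 248 - (9 - 218) = 248 - 1*(-209) = 248 + 209 = 457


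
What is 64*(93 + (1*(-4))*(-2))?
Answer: 6464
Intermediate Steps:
64*(93 + (1*(-4))*(-2)) = 64*(93 - 4*(-2)) = 64*(93 + 8) = 64*101 = 6464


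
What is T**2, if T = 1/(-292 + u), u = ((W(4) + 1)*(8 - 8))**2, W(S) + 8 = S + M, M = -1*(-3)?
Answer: 1/85264 ≈ 1.1728e-5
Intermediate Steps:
M = 3
W(S) = -5 + S (W(S) = -8 + (S + 3) = -8 + (3 + S) = -5 + S)
u = 0 (u = (((-5 + 4) + 1)*(8 - 8))**2 = ((-1 + 1)*0)**2 = (0*0)**2 = 0**2 = 0)
T = -1/292 (T = 1/(-292 + 0) = 1/(-292) = -1/292 ≈ -0.0034247)
T**2 = (-1/292)**2 = 1/85264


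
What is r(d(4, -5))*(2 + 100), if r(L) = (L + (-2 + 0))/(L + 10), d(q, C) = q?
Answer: 102/7 ≈ 14.571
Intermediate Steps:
r(L) = (-2 + L)/(10 + L) (r(L) = (L - 2)/(10 + L) = (-2 + L)/(10 + L))
r(d(4, -5))*(2 + 100) = ((-2 + 4)/(10 + 4))*(2 + 100) = (2/14)*102 = ((1/14)*2)*102 = (⅐)*102 = 102/7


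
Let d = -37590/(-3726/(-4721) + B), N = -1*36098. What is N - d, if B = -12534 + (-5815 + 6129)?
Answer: -1041279481001/28843447 ≈ -36101.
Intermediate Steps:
B = -12220 (B = -12534 + 314 = -12220)
N = -36098
d = 88731195/28843447 (d = -37590/(-3726/(-4721) - 12220) = -37590/(-3726*(-1/4721) - 12220) = -37590/(3726/4721 - 12220) = -37590/(-57686894/4721) = -37590*(-4721/57686894) = 88731195/28843447 ≈ 3.0763)
N - d = -36098 - 1*88731195/28843447 = -36098 - 88731195/28843447 = -1041279481001/28843447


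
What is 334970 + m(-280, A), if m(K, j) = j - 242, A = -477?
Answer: 334251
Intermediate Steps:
m(K, j) = -242 + j
334970 + m(-280, A) = 334970 + (-242 - 477) = 334970 - 719 = 334251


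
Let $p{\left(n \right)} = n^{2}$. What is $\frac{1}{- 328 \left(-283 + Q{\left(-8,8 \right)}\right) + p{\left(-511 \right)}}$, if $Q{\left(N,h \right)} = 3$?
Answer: $\frac{1}{352961} \approx 2.8332 \cdot 10^{-6}$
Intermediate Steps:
$\frac{1}{- 328 \left(-283 + Q{\left(-8,8 \right)}\right) + p{\left(-511 \right)}} = \frac{1}{- 328 \left(-283 + 3\right) + \left(-511\right)^{2}} = \frac{1}{\left(-328\right) \left(-280\right) + 261121} = \frac{1}{91840 + 261121} = \frac{1}{352961}$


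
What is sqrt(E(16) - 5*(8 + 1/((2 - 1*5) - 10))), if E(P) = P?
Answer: I*sqrt(3991)/13 ≈ 4.8596*I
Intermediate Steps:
sqrt(E(16) - 5*(8 + 1/((2 - 1*5) - 10))) = sqrt(16 - 5*(8 + 1/((2 - 1*5) - 10))) = sqrt(16 - 5*(8 + 1/((2 - 5) - 10))) = sqrt(16 - 5*(8 + 1/(-3 - 10))) = sqrt(16 - 5*(8 + 1/(-13))) = sqrt(16 - 5*(8 - 1/13)) = sqrt(16 - 5*103/13) = sqrt(16 - 515/13) = sqrt(-307/13) = I*sqrt(3991)/13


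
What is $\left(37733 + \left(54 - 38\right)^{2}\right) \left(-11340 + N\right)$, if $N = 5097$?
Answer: $-237165327$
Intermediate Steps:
$\left(37733 + \left(54 - 38\right)^{2}\right) \left(-11340 + N\right) = \left(37733 + \left(54 - 38\right)^{2}\right) \left(-11340 + 5097\right) = \left(37733 + 16^{2}\right) \left(-6243\right) = \left(37733 + 256\right) \left(-6243\right) = 37989 \left(-6243\right) = -237165327$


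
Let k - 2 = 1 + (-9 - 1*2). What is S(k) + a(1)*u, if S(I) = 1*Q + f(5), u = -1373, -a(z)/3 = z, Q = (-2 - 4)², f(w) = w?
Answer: 4160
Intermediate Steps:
k = -8 (k = 2 + (1 + (-9 - 1*2)) = 2 + (1 + (-9 - 2)) = 2 + (1 - 11) = 2 - 10 = -8)
Q = 36 (Q = (-6)² = 36)
a(z) = -3*z
S(I) = 41 (S(I) = 1*36 + 5 = 36 + 5 = 41)
S(k) + a(1)*u = 41 - 3*1*(-1373) = 41 - 3*(-1373) = 41 + 4119 = 4160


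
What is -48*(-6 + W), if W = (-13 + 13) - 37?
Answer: 2064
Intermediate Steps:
W = -37 (W = 0 - 37 = -37)
-48*(-6 + W) = -48*(-6 - 37) = -48*(-43) = 2064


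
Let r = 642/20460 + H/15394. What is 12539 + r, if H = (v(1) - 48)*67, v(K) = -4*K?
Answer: 329103132389/26246770 ≈ 12539.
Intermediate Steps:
H = -3484 (H = (-4*1 - 48)*67 = (-4 - 48)*67 = -52*67 = -3484)
r = -5116641/26246770 (r = 642/20460 - 3484/15394 = 642*(1/20460) - 3484*1/15394 = 107/3410 - 1742/7697 = -5116641/26246770 ≈ -0.19494)
12539 + r = 12539 - 5116641/26246770 = 329103132389/26246770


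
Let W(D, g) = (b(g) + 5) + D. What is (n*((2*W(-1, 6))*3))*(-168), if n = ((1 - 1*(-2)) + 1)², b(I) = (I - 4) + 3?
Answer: -145152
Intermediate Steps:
b(I) = -1 + I (b(I) = (-4 + I) + 3 = -1 + I)
W(D, g) = 4 + D + g (W(D, g) = ((-1 + g) + 5) + D = (4 + g) + D = 4 + D + g)
n = 16 (n = ((1 + 2) + 1)² = (3 + 1)² = 4² = 16)
(n*((2*W(-1, 6))*3))*(-168) = (16*((2*(4 - 1 + 6))*3))*(-168) = (16*((2*9)*3))*(-168) = (16*(18*3))*(-168) = (16*54)*(-168) = 864*(-168) = -145152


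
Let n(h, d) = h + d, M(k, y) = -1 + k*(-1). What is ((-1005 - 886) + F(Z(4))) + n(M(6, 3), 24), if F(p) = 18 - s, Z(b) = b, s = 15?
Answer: -1871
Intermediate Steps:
F(p) = 3 (F(p) = 18 - 1*15 = 18 - 15 = 3)
M(k, y) = -1 - k
n(h, d) = d + h
((-1005 - 886) + F(Z(4))) + n(M(6, 3), 24) = ((-1005 - 886) + 3) + (24 + (-1 - 1*6)) = (-1891 + 3) + (24 + (-1 - 6)) = -1888 + (24 - 7) = -1888 + 17 = -1871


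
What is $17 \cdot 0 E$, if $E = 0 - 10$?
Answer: $0$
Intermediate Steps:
$E = -10$ ($E = 0 - 10 = -10$)
$17 \cdot 0 E = 17 \cdot 0 \left(-10\right) = 0 \left(-10\right) = 0$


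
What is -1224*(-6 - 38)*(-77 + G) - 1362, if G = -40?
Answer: -6302514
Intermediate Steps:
-1224*(-6 - 38)*(-77 + G) - 1362 = -1224*(-6 - 38)*(-77 - 40) - 1362 = -1224*(-44*(-117)) - 1362 = -6301152 - 1362 = -6302514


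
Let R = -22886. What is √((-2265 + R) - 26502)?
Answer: I*√51653 ≈ 227.27*I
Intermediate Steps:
√((-2265 + R) - 26502) = √((-2265 - 22886) - 26502) = √(-25151 - 26502) = √(-51653) = I*√51653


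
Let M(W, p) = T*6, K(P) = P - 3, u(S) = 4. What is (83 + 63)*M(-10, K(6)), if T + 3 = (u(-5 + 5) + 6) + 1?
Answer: 7008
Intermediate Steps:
T = 8 (T = -3 + ((4 + 6) + 1) = -3 + (10 + 1) = -3 + 11 = 8)
K(P) = -3 + P
M(W, p) = 48 (M(W, p) = 8*6 = 48)
(83 + 63)*M(-10, K(6)) = (83 + 63)*48 = 146*48 = 7008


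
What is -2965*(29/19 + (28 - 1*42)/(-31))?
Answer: -3454225/589 ≈ -5864.6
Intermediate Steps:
-2965*(29/19 + (28 - 1*42)/(-31)) = -2965*(29*(1/19) + (28 - 42)*(-1/31)) = -2965*(29/19 - 14*(-1/31)) = -2965*(29/19 + 14/31) = -2965*1165/589 = -3454225/589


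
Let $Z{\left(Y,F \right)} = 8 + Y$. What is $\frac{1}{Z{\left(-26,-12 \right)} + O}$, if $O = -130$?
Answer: $- \frac{1}{148} \approx -0.0067568$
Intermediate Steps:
$\frac{1}{Z{\left(-26,-12 \right)} + O} = \frac{1}{\left(8 - 26\right) - 130} = \frac{1}{-18 - 130} = \frac{1}{-148} = - \frac{1}{148}$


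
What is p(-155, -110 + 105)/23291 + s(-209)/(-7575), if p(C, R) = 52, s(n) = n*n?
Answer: -1016980271/176429325 ≈ -5.7642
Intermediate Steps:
s(n) = n²
p(-155, -110 + 105)/23291 + s(-209)/(-7575) = 52/23291 + (-209)²/(-7575) = 52*(1/23291) + 43681*(-1/7575) = 52/23291 - 43681/7575 = -1016980271/176429325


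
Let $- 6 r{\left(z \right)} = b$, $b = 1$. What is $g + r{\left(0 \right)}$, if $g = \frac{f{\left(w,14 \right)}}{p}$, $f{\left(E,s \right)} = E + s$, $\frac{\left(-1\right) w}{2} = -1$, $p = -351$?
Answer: $- \frac{149}{702} \approx -0.21225$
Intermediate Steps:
$r{\left(z \right)} = - \frac{1}{6}$ ($r{\left(z \right)} = \left(- \frac{1}{6}\right) 1 = - \frac{1}{6}$)
$w = 2$ ($w = \left(-2\right) \left(-1\right) = 2$)
$g = - \frac{16}{351}$ ($g = \frac{2 + 14}{-351} = 16 \left(- \frac{1}{351}\right) = - \frac{16}{351} \approx -0.045584$)
$g + r{\left(0 \right)} = - \frac{16}{351} - \frac{1}{6} = - \frac{149}{702}$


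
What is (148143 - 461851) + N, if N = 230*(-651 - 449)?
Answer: -566708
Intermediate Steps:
N = -253000 (N = 230*(-1100) = -253000)
(148143 - 461851) + N = (148143 - 461851) - 253000 = -313708 - 253000 = -566708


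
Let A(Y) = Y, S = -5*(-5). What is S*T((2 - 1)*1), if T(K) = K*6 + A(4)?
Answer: 250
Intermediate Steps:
S = 25
T(K) = 4 + 6*K (T(K) = K*6 + 4 = 6*K + 4 = 4 + 6*K)
S*T((2 - 1)*1) = 25*(4 + 6*((2 - 1)*1)) = 25*(4 + 6*(1*1)) = 25*(4 + 6*1) = 25*(4 + 6) = 25*10 = 250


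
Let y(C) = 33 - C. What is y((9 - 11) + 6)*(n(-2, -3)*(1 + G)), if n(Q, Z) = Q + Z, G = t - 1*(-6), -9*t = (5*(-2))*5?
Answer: -16385/9 ≈ -1820.6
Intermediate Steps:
t = 50/9 (t = -5*(-2)*5/9 = -(-10)*5/9 = -1/9*(-50) = 50/9 ≈ 5.5556)
G = 104/9 (G = 50/9 - 1*(-6) = 50/9 + 6 = 104/9 ≈ 11.556)
y((9 - 11) + 6)*(n(-2, -3)*(1 + G)) = (33 - ((9 - 11) + 6))*((-2 - 3)*(1 + 104/9)) = (33 - (-2 + 6))*(-5*113/9) = (33 - 1*4)*(-565/9) = (33 - 4)*(-565/9) = 29*(-565/9) = -16385/9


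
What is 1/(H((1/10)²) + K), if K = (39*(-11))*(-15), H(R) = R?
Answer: 100/643501 ≈ 0.00015540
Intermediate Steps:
K = 6435 (K = -429*(-15) = 6435)
1/(H((1/10)²) + K) = 1/((1/10)² + 6435) = 1/((⅒)² + 6435) = 1/(1/100 + 6435) = 1/(643501/100) = 100/643501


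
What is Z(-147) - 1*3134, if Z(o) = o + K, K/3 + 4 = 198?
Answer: -2699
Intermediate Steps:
K = 582 (K = -12 + 3*198 = -12 + 594 = 582)
Z(o) = 582 + o (Z(o) = o + 582 = 582 + o)
Z(-147) - 1*3134 = (582 - 147) - 1*3134 = 435 - 3134 = -2699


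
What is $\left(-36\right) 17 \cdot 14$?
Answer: $-8568$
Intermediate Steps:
$\left(-36\right) 17 \cdot 14 = \left(-612\right) 14 = -8568$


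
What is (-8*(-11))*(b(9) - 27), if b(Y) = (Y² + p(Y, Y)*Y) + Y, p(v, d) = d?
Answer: 12672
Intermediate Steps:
b(Y) = Y + 2*Y² (b(Y) = (Y² + Y*Y) + Y = (Y² + Y²) + Y = 2*Y² + Y = Y + 2*Y²)
(-8*(-11))*(b(9) - 27) = (-8*(-11))*(9*(1 + 2*9) - 27) = 88*(9*(1 + 18) - 27) = 88*(9*19 - 27) = 88*(171 - 27) = 88*144 = 12672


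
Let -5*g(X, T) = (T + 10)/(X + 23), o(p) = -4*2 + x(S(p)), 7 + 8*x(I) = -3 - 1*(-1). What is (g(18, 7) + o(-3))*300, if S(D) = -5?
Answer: -226515/82 ≈ -2762.4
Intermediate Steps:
x(I) = -9/8 (x(I) = -7/8 + (-3 - 1*(-1))/8 = -7/8 + (-3 + 1)/8 = -7/8 + (⅛)*(-2) = -7/8 - ¼ = -9/8)
o(p) = -73/8 (o(p) = -4*2 - 9/8 = -8 - 9/8 = -73/8)
g(X, T) = -(10 + T)/(5*(23 + X)) (g(X, T) = -(T + 10)/(5*(X + 23)) = -(10 + T)/(5*(23 + X)))
(g(18, 7) + o(-3))*300 = ((-10 - 1*7)/(5*(23 + 18)) - 73/8)*300 = ((⅕)*(-10 - 7)/41 - 73/8)*300 = ((⅕)*(1/41)*(-17) - 73/8)*300 = (-17/205 - 73/8)*300 = -15101/1640*300 = -226515/82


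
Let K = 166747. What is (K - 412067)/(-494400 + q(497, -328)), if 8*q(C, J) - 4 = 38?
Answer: 981280/1977579 ≈ 0.49620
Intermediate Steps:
q(C, J) = 21/4 (q(C, J) = ½ + (⅛)*38 = ½ + 19/4 = 21/4)
(K - 412067)/(-494400 + q(497, -328)) = (166747 - 412067)/(-494400 + 21/4) = -245320/(-1977579/4) = -245320*(-4/1977579) = 981280/1977579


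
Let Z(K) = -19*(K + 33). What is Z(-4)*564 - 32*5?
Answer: -310924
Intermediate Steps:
Z(K) = -627 - 19*K (Z(K) = -19*(33 + K) = -627 - 19*K)
Z(-4)*564 - 32*5 = (-627 - 19*(-4))*564 - 32*5 = (-627 + 76)*564 - 160 = -551*564 - 160 = -310764 - 160 = -310924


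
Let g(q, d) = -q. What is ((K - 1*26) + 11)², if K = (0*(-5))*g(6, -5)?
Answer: 225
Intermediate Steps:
K = 0 (K = (0*(-5))*(-1*6) = 0*(-6) = 0)
((K - 1*26) + 11)² = ((0 - 1*26) + 11)² = ((0 - 26) + 11)² = (-26 + 11)² = (-15)² = 225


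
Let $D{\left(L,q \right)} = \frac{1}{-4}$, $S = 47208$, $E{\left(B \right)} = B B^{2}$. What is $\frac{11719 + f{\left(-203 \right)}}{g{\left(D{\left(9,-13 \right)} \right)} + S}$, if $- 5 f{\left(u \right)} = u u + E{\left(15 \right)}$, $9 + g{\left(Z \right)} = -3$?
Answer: $\frac{14011}{235980} \approx 0.059374$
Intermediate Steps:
$E{\left(B \right)} = B^{3}$
$D{\left(L,q \right)} = - \frac{1}{4}$
$g{\left(Z \right)} = -12$ ($g{\left(Z \right)} = -9 - 3 = -12$)
$f{\left(u \right)} = -675 - \frac{u^{2}}{5}$ ($f{\left(u \right)} = - \frac{u u + 15^{3}}{5} = - \frac{u^{2} + 3375}{5} = - \frac{3375 + u^{2}}{5} = -675 - \frac{u^{2}}{5}$)
$\frac{11719 + f{\left(-203 \right)}}{g{\left(D{\left(9,-13 \right)} \right)} + S} = \frac{11719 - \left(675 + \frac{\left(-203\right)^{2}}{5}\right)}{-12 + 47208} = \frac{11719 - \frac{44584}{5}}{47196} = \left(11719 - \frac{44584}{5}\right) \frac{1}{47196} = \frac{14011}{5} \cdot \frac{1}{47196} = \frac{14011}{235980}$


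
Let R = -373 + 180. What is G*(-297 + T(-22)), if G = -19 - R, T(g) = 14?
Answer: -49242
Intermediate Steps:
R = -193
G = 174 (G = -19 - 1*(-193) = -19 + 193 = 174)
G*(-297 + T(-22)) = 174*(-297 + 14) = 174*(-283) = -49242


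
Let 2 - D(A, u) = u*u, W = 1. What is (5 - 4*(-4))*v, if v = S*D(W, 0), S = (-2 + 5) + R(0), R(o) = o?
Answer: 126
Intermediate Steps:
D(A, u) = 2 - u**2 (D(A, u) = 2 - u*u = 2 - u**2)
S = 3 (S = (-2 + 5) + 0 = 3 + 0 = 3)
v = 6 (v = 3*(2 - 1*0**2) = 3*(2 - 1*0) = 3*(2 + 0) = 3*2 = 6)
(5 - 4*(-4))*v = (5 - 4*(-4))*6 = (5 + 16)*6 = 21*6 = 126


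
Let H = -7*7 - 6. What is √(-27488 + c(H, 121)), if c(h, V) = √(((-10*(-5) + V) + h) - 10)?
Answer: √(-27488 + √106) ≈ 165.76*I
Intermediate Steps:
H = -55 (H = -49 - 6 = -55)
c(h, V) = √(40 + V + h) (c(h, V) = √(((50 + V) + h) - 10) = √((50 + V + h) - 10) = √(40 + V + h))
√(-27488 + c(H, 121)) = √(-27488 + √(40 + 121 - 55)) = √(-27488 + √106)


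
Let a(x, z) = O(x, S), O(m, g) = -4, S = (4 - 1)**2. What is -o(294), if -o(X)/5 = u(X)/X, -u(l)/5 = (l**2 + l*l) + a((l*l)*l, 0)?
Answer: -2160850/147 ≈ -14700.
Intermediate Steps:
S = 9 (S = 3**2 = 9)
a(x, z) = -4
u(l) = 20 - 10*l**2 (u(l) = -5*((l**2 + l*l) - 4) = -5*((l**2 + l**2) - 4) = -5*(2*l**2 - 4) = -5*(-4 + 2*l**2) = 20 - 10*l**2)
o(X) = -5*(20 - 10*X**2)/X
-o(294) = -(-100/294 + 50*294) = -(-100*1/294 + 14700) = -(-50/147 + 14700) = -1*2160850/147 = -2160850/147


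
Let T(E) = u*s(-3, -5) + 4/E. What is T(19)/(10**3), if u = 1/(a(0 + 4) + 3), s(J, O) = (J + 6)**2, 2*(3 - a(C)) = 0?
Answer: 13/7600 ≈ 0.0017105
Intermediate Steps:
a(C) = 3 (a(C) = 3 - 1/2*0 = 3 + 0 = 3)
s(J, O) = (6 + J)**2
u = 1/6 (u = 1/(3 + 3) = 1/6 ≈ 0.16667)
T(E) = 3/2 + 4/E (T(E) = (6 - 3)**2/6 + 4/E = (1/6)*3**2 + 4/E = (1/6)*9 + 4/E = 3/2 + 4/E)
T(19)/(10**3) = (3/2 + 4/19)/(10**3) = (3/2 + 4*(1/19))/1000 = (3/2 + 4/19)*(1/1000) = (65/38)*(1/1000) = 13/7600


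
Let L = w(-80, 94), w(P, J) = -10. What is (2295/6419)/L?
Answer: -459/12838 ≈ -0.035753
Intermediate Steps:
L = -10
(2295/6419)/L = (2295/6419)/(-10) = (2295*(1/6419))*(-⅒) = (2295/6419)*(-⅒) = -459/12838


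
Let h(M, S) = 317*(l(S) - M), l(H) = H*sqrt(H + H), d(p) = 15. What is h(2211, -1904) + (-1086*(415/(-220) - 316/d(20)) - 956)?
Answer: -74460761/110 - 2414272*I*sqrt(238) ≈ -6.7692e+5 - 3.7246e+7*I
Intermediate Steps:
l(H) = sqrt(2)*H**(3/2) (l(H) = H*sqrt(2*H) = H*(sqrt(2)*sqrt(H)) = sqrt(2)*H**(3/2))
h(M, S) = -317*M + 317*sqrt(2)*S**(3/2) (h(M, S) = 317*(sqrt(2)*S**(3/2) - M) = 317*(-M + sqrt(2)*S**(3/2)) = -317*M + 317*sqrt(2)*S**(3/2))
h(2211, -1904) + (-1086*(415/(-220) - 316/d(20)) - 956) = (-317*2211 + 317*sqrt(2)*(-1904)**(3/2)) + (-1086*(415/(-220) - 316/15) - 956) = (-700887 + 317*sqrt(2)*(-7616*I*sqrt(119))) + (-1086*(415*(-1/220) - 316*1/15) - 956) = (-700887 - 2414272*I*sqrt(238)) + (-1086*(-83/44 - 316/15) - 956) = (-700887 - 2414272*I*sqrt(238)) + (-1086*(-15149/660) - 956) = (-700887 - 2414272*I*sqrt(238)) + (2741969/110 - 956) = (-700887 - 2414272*I*sqrt(238)) + 2636809/110 = -74460761/110 - 2414272*I*sqrt(238)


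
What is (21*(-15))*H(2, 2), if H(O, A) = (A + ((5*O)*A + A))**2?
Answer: -181440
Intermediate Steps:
H(O, A) = (2*A + 5*A*O)**2 (H(O, A) = (A + (5*A*O + A))**2 = (A + (A + 5*A*O))**2 = (2*A + 5*A*O)**2)
(21*(-15))*H(2, 2) = (21*(-15))*(2**2*(2 + 5*2)**2) = -1260*(2 + 10)**2 = -1260*12**2 = -1260*144 = -315*576 = -181440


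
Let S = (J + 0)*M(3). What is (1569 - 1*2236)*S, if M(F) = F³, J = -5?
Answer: 90045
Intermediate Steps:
S = -135 (S = (-5 + 0)*3³ = -5*27 = -135)
(1569 - 1*2236)*S = (1569 - 1*2236)*(-135) = (1569 - 2236)*(-135) = -667*(-135) = 90045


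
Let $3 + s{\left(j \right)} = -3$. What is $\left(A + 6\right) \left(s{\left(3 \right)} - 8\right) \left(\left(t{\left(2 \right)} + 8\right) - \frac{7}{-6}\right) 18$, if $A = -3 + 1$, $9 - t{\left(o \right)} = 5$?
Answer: $-13272$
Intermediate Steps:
$t{\left(o \right)} = 4$ ($t{\left(o \right)} = 9 - 5 = 4$)
$s{\left(j \right)} = -6$ ($s{\left(j \right)} = -3 - 3 = -6$)
$A = -2$
$\left(A + 6\right) \left(s{\left(3 \right)} - 8\right) \left(\left(t{\left(2 \right)} + 8\right) - \frac{7}{-6}\right) 18 = \left(-2 + 6\right) \left(-6 - 8\right) \left(\left(4 + 8\right) - \frac{7}{-6}\right) 18 = 4 \left(-14\right) \left(12 - - \frac{7}{6}\right) 18 = - 56 \left(12 + \frac{7}{6}\right) 18 = \left(-56\right) \frac{79}{6} \cdot 18 = \left(- \frac{2212}{3}\right) 18 = -13272$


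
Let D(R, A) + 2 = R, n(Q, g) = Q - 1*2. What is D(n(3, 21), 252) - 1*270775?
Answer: -270776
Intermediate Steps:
n(Q, g) = -2 + Q (n(Q, g) = Q - 2 = -2 + Q)
D(R, A) = -2 + R
D(n(3, 21), 252) - 1*270775 = (-2 + (-2 + 3)) - 1*270775 = (-2 + 1) - 270775 = -1 - 270775 = -270776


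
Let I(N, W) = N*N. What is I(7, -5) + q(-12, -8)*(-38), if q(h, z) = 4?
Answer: -103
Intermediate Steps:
I(N, W) = N**2
I(7, -5) + q(-12, -8)*(-38) = 7**2 + 4*(-38) = 49 - 152 = -103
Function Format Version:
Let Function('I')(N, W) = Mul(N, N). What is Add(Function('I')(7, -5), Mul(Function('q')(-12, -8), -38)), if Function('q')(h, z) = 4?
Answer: -103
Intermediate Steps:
Function('I')(N, W) = Pow(N, 2)
Add(Function('I')(7, -5), Mul(Function('q')(-12, -8), -38)) = Add(Pow(7, 2), Mul(4, -38)) = Add(49, -152) = -103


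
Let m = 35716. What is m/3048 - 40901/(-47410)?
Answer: 113622613/9031605 ≈ 12.581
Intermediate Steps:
m/3048 - 40901/(-47410) = 35716/3048 - 40901/(-47410) = 35716*(1/3048) - 40901*(-1/47410) = 8929/762 + 40901/47410 = 113622613/9031605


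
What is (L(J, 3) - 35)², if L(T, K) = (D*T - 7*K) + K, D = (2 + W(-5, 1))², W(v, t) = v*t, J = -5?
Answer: 9604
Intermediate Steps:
W(v, t) = t*v
D = 9 (D = (2 + 1*(-5))² = (2 - 5)² = (-3)² = 9)
L(T, K) = -6*K + 9*T (L(T, K) = (9*T - 7*K) + K = (-7*K + 9*T) + K = -6*K + 9*T)
(L(J, 3) - 35)² = ((-6*3 + 9*(-5)) - 35)² = ((-18 - 45) - 35)² = (-63 - 35)² = (-98)² = 9604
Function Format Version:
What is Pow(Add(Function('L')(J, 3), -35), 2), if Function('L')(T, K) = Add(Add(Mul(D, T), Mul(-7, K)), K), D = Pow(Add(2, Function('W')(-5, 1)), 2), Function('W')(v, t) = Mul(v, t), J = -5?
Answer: 9604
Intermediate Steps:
Function('W')(v, t) = Mul(t, v)
D = 9 (D = Pow(Add(2, Mul(1, -5)), 2) = Pow(Add(2, -5), 2) = Pow(-3, 2) = 9)
Function('L')(T, K) = Add(Mul(-6, K), Mul(9, T)) (Function('L')(T, K) = Add(Add(Mul(9, T), Mul(-7, K)), K) = Add(Add(Mul(-7, K), Mul(9, T)), K) = Add(Mul(-6, K), Mul(9, T)))
Pow(Add(Function('L')(J, 3), -35), 2) = Pow(Add(Add(Mul(-6, 3), Mul(9, -5)), -35), 2) = Pow(Add(Add(-18, -45), -35), 2) = Pow(Add(-63, -35), 2) = Pow(-98, 2) = 9604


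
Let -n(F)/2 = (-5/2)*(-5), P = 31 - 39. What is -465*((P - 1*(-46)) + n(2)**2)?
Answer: -308295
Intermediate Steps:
P = -8
n(F) = -25 (n(F) = -2*-5/2*(-5) = -2*(1/2)*(-5)*(-5) = -(-5)*(-5) = -2*25/2 = -25)
-465*((P - 1*(-46)) + n(2)**2) = -465*((-8 - 1*(-46)) + (-25)**2) = -465*((-8 + 46) + 625) = -465*(38 + 625) = -465*663 = -308295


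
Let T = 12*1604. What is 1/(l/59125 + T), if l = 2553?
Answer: 59125/1138040553 ≈ 5.1953e-5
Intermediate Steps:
T = 19248
1/(l/59125 + T) = 1/(2553/59125 + 19248) = 1/(1138040553/59125) = 59125/1138040553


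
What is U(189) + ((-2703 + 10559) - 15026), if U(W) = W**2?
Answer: 28551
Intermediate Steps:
U(189) + ((-2703 + 10559) - 15026) = 189**2 + ((-2703 + 10559) - 15026) = 35721 + (7856 - 15026) = 35721 - 7170 = 28551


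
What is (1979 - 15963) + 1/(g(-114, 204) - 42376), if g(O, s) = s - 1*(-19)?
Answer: -589467553/42153 ≈ -13984.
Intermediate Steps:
g(O, s) = 19 + s (g(O, s) = s + 19 = 19 + s)
(1979 - 15963) + 1/(g(-114, 204) - 42376) = (1979 - 15963) + 1/((19 + 204) - 42376) = -13984 + 1/(223 - 42376) = -13984 + 1/(-42153) = -13984 - 1/42153 = -589467553/42153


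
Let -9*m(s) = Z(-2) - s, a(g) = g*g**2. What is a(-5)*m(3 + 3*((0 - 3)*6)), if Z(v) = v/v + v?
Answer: 6250/9 ≈ 694.44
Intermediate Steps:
a(g) = g**3
Z(v) = 1 + v
m(s) = 1/9 + s/9 (m(s) = -((1 - 2) - s)/9 = -(-1 - s)/9 = 1/9 + s/9)
a(-5)*m(3 + 3*((0 - 3)*6)) = (-5)**3*(1/9 + (3 + 3*((0 - 3)*6))/9) = -125*(1/9 + (3 + 3*(-3*6))/9) = -125*(1/9 + (3 + 3*(-18))/9) = -125*(1/9 + (3 - 54)/9) = -125*(1/9 + (1/9)*(-51)) = -125*(1/9 - 17/3) = -125*(-50/9) = 6250/9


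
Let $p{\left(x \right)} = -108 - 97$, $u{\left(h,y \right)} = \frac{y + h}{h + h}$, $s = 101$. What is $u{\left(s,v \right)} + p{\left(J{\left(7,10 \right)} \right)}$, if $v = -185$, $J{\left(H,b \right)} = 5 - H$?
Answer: $- \frac{20747}{101} \approx -205.42$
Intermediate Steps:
$u{\left(h,y \right)} = \frac{h + y}{2 h}$
$p{\left(x \right)} = -205$
$u{\left(s,v \right)} + p{\left(J{\left(7,10 \right)} \right)} = \frac{101 - 185}{2 \cdot 101} - 205 = \frac{1}{2} \cdot \frac{1}{101} \left(-84\right) - 205 = - \frac{42}{101} - 205 = - \frac{20747}{101}$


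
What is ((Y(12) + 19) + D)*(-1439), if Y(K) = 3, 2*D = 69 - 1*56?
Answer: -82023/2 ≈ -41012.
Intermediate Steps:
D = 13/2 (D = (69 - 1*56)/2 = (69 - 56)/2 = (½)*13 = 13/2 ≈ 6.5000)
((Y(12) + 19) + D)*(-1439) = ((3 + 19) + 13/2)*(-1439) = (22 + 13/2)*(-1439) = (57/2)*(-1439) = -82023/2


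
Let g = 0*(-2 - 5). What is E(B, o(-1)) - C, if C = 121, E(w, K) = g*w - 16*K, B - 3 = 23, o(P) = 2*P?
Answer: -89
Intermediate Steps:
g = 0 (g = 0*(-7) = 0)
B = 26 (B = 3 + 23 = 26)
E(w, K) = -16*K (E(w, K) = 0*w - 16*K = 0 - 16*K = -16*K)
E(B, o(-1)) - C = -32*(-1) - 1*121 = -16*(-2) - 121 = 32 - 121 = -89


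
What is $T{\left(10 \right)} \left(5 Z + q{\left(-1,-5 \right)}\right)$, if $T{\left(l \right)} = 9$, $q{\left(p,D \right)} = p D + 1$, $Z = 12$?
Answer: $594$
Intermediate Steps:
$q{\left(p,D \right)} = 1 + D p$ ($q{\left(p,D \right)} = D p + 1 = 1 + D p$)
$T{\left(10 \right)} \left(5 Z + q{\left(-1,-5 \right)}\right) = 9 \left(5 \cdot 12 + \left(1 - -5\right)\right) = 9 \left(60 + \left(1 + 5\right)\right) = 9 \left(60 + 6\right) = 9 \cdot 66 = 594$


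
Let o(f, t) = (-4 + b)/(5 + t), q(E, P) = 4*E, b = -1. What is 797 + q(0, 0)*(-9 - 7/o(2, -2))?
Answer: 797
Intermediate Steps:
o(f, t) = -5/(5 + t) (o(f, t) = (-4 - 1)/(5 + t) = -5/(5 + t))
797 + q(0, 0)*(-9 - 7/o(2, -2)) = 797 + (4*0)*(-9 - 7/((-5/(5 - 2)))) = 797 + 0*(-9 - 7/((-5/3))) = 797 + 0*(-9 - 7/((-5*⅓))) = 797 + 0*(-9 - 7/(-5/3)) = 797 + 0*(-9 - 7*(-⅗)) = 797 + 0*(-9 + 21/5) = 797 + 0*(-24/5) = 797 + 0 = 797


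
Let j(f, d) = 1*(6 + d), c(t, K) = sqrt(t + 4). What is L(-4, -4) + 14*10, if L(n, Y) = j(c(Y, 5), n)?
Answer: 142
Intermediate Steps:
c(t, K) = sqrt(4 + t)
j(f, d) = 6 + d
L(n, Y) = 6 + n
L(-4, -4) + 14*10 = (6 - 4) + 14*10 = 2 + 140 = 142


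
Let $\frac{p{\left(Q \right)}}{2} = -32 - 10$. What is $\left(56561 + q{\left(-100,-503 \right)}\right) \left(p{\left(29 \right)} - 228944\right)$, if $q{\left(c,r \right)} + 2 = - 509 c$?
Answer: $-24611119852$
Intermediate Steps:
$q{\left(c,r \right)} = -2 - 509 c$
$p{\left(Q \right)} = -84$ ($p{\left(Q \right)} = 2 \left(-32 - 10\right) = 2 \left(-42\right) = -84$)
$\left(56561 + q{\left(-100,-503 \right)}\right) \left(p{\left(29 \right)} - 228944\right) = \left(56561 - -50898\right) \left(-84 - 228944\right) = \left(56561 + \left(-2 + 50900\right)\right) \left(-229028\right) = \left(56561 + 50898\right) \left(-229028\right) = 107459 \left(-229028\right) = -24611119852$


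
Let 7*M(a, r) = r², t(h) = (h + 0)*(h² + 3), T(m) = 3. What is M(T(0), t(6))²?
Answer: 2998219536/49 ≈ 6.1188e+7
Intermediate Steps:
t(h) = h*(3 + h²)
M(a, r) = r²/7
M(T(0), t(6))² = ((6*(3 + 6²))²/7)² = ((6*(3 + 36))²/7)² = ((6*39)²/7)² = ((⅐)*234²)² = ((⅐)*54756)² = (54756/7)² = 2998219536/49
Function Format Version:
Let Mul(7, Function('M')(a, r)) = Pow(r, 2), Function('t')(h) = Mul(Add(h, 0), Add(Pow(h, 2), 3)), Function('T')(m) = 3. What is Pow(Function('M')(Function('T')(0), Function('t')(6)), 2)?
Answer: Rational(2998219536, 49) ≈ 6.1188e+7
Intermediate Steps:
Function('t')(h) = Mul(h, Add(3, Pow(h, 2)))
Function('M')(a, r) = Mul(Rational(1, 7), Pow(r, 2))
Pow(Function('M')(Function('T')(0), Function('t')(6)), 2) = Pow(Mul(Rational(1, 7), Pow(Mul(6, Add(3, Pow(6, 2))), 2)), 2) = Pow(Mul(Rational(1, 7), Pow(Mul(6, Add(3, 36)), 2)), 2) = Pow(Mul(Rational(1, 7), Pow(Mul(6, 39), 2)), 2) = Pow(Mul(Rational(1, 7), Pow(234, 2)), 2) = Pow(Mul(Rational(1, 7), 54756), 2) = Pow(Rational(54756, 7), 2) = Rational(2998219536, 49)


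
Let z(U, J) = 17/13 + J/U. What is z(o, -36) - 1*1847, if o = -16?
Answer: -95859/52 ≈ -1843.4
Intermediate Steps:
z(U, J) = 17/13 + J/U (z(U, J) = 17*(1/13) + J/U = 17/13 + J/U)
z(o, -36) - 1*1847 = (17/13 - 36/(-16)) - 1*1847 = (17/13 - 36*(-1/16)) - 1847 = (17/13 + 9/4) - 1847 = 185/52 - 1847 = -95859/52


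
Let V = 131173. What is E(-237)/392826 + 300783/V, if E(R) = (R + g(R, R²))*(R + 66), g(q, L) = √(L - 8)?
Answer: 839941707/350531734 - 57*√56161/130942 ≈ 2.2930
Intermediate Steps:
g(q, L) = √(-8 + L)
E(R) = (66 + R)*(R + √(-8 + R²)) (E(R) = (R + √(-8 + R²))*(R + 66) = (R + √(-8 + R²))*(66 + R) = (66 + R)*(R + √(-8 + R²)))
E(-237)/392826 + 300783/V = ((-237)² + 66*(-237) + 66*√(-8 + (-237)²) - 237*√(-8 + (-237)²))/392826 + 300783/131173 = (56169 - 15642 + 66*√(-8 + 56169) - 237*√(-8 + 56169))*(1/392826) + 300783*(1/131173) = (56169 - 15642 + 66*√56161 - 237*√56161)*(1/392826) + 42969/18739 = (40527 - 171*√56161)*(1/392826) + 42969/18739 = (13509/130942 - 57*√56161/130942) + 42969/18739 = 839941707/350531734 - 57*√56161/130942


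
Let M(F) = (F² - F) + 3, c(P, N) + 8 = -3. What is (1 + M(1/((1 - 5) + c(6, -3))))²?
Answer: 839056/50625 ≈ 16.574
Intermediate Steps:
c(P, N) = -11 (c(P, N) = -8 - 3 = -11)
M(F) = 3 + F² - F
(1 + M(1/((1 - 5) + c(6, -3))))² = (1 + (3 + (1/((1 - 5) - 11))² - 1/((1 - 5) - 11)))² = (1 + (3 + (1/(-4 - 11))² - 1/(-4 - 11)))² = (1 + (3 + (1/(-15))² - 1/(-15)))² = (1 + (3 + (-1/15)² - 1*(-1/15)))² = (1 + (3 + 1/225 + 1/15))² = (1 + 691/225)² = (916/225)² = 839056/50625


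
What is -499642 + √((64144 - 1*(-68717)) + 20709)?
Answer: -499642 + √153570 ≈ -4.9925e+5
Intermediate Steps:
-499642 + √((64144 - 1*(-68717)) + 20709) = -499642 + √((64144 + 68717) + 20709) = -499642 + √(132861 + 20709) = -499642 + √153570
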